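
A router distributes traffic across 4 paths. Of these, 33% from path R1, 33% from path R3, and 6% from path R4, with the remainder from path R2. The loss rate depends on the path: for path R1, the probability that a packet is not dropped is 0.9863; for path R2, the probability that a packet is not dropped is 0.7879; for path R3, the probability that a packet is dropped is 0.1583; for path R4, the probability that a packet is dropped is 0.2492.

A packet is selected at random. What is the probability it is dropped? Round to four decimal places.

P(R2) = 1 − (0.33 + 0.33 + 0.06) = 0.28.
P(L|R1) = 1 − 0.9863 = 0.0137.
P(L|R2) = 1 − 0.7879 = 0.2121.
Using total probability over the partition,
P(L) = P(L|R1)·P(R1) + P(L|R2)·P(R2) + P(L|R3)·P(R3) + P(L|R4)·P(R4)
      = 0.0137·0.33 + 0.2121·0.28 + 0.1583·0.33 + 0.2492·0.06
      = 0.004521 + 0.059388 + 0.052239 + 0.014952 = 0.1311

0.1311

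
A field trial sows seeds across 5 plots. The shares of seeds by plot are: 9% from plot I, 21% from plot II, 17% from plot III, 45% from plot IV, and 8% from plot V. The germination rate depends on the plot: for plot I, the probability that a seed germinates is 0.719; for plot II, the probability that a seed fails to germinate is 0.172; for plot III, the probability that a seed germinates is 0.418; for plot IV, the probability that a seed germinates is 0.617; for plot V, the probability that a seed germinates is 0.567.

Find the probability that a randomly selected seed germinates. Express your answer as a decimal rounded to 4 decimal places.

P(G|II) = 1 − 0.172 = 0.828.
By the law of total probability,
P(G) = P(G|I)·P(I) + P(G|II)·P(II) + P(G|III)·P(III) + P(G|IV)·P(IV) + P(G|V)·P(V)
      = 0.719·0.09 + 0.828·0.21 + 0.418·0.17 + 0.617·0.45 + 0.567·0.08
      = 0.06471 + 0.17388 + 0.07106 + 0.27765 + 0.04536 = 0.63266

P(G) ≈ 0.6327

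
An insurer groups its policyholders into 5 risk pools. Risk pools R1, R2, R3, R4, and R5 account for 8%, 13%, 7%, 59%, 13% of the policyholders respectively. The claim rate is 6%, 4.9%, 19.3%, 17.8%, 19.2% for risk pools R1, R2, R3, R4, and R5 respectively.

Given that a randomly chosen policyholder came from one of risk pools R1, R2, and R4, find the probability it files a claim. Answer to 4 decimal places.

P(C|S) ≈ 0.1452

Let S = {R1, R2, R4}.
P(S) = 0.08 + 0.13 + 0.59 = 0.8.
P(C ∩ S) = 0.06·0.08 + 0.049·0.13 + 0.178·0.59 = 0.0048 + 0.00637 + 0.10502 = 0.11619.
P(C | S) = 0.11619 / 0.8 = 0.145238…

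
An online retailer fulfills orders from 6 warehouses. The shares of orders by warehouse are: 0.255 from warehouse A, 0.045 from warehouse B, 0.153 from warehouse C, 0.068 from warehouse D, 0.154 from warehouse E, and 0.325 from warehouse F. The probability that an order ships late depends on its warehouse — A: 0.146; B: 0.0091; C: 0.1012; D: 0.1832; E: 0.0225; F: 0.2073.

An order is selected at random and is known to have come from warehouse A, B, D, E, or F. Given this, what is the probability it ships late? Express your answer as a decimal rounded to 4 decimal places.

Let S = {A, B, D, E, F}.
P(S) = 0.255 + 0.045 + 0.068 + 0.154 + 0.325 = 0.847.
P(L ∩ S) = 0.146·0.255 + 0.0091·0.045 + 0.1832·0.068 + 0.0225·0.154 + 0.2073·0.325 = 0.03723 + 0.0004095 + 0.0124576 + 0.003465 + 0.0673725 = 0.1209346.
P(L | S) = 0.1209346 / 0.847 = 0.142780…

0.1428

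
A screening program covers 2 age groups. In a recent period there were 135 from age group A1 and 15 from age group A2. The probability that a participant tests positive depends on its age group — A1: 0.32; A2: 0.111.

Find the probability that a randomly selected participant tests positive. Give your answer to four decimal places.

Total: 135 + 15 = 150.
P(A1) = 135/150 = 0.9. P(A2) = 15/150 = 0.1.
By the law of total probability,
P(T) = P(T|A1)·P(A1) + P(T|A2)·P(A2)
      = 0.32·0.9 + 0.111·0.1
      = 0.288 + 0.0111 = 0.2991

P(T) ≈ 0.2991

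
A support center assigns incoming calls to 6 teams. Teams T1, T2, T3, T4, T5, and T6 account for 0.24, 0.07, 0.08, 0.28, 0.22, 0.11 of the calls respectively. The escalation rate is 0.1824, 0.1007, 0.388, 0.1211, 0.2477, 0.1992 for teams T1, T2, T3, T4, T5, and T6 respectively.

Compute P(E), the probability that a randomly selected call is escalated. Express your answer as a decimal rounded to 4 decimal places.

Using total probability over the partition,
P(E) = P(E|T1)·P(T1) + P(E|T2)·P(T2) + P(E|T3)·P(T3) + P(E|T4)·P(T4) + P(E|T5)·P(T5) + P(E|T6)·P(T6)
      = 0.1824·0.24 + 0.1007·0.07 + 0.388·0.08 + 0.1211·0.28 + 0.2477·0.22 + 0.1992·0.11
      = 0.043776 + 0.007049 + 0.03104 + 0.033908 + 0.054494 + 0.021912 = 0.192179

P(E) ≈ 0.1922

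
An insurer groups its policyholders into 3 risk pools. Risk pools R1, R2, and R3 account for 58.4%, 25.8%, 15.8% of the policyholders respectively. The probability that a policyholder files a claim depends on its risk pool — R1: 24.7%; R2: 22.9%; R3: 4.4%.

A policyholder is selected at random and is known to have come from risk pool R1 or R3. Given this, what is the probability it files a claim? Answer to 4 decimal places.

Let S = {R1, R3}.
P(S) = 0.584 + 0.158 = 0.742.
P(C ∩ S) = 0.247·0.584 + 0.044·0.158 = 0.144248 + 0.006952 = 0.1512.
P(C | S) = 0.1512 / 0.742 = 0.203774…

0.2038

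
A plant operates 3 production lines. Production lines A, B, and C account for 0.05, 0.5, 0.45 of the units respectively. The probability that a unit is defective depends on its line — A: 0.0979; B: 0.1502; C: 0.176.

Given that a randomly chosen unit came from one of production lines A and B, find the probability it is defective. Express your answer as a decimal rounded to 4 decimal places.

0.1454

Let S = {A, B}.
P(S) = 0.05 + 0.5 = 0.55.
P(D ∩ S) = 0.0979·0.05 + 0.1502·0.5 = 0.004895 + 0.0751 = 0.079995.
P(D | S) = 0.079995 / 0.55 = 0.145445…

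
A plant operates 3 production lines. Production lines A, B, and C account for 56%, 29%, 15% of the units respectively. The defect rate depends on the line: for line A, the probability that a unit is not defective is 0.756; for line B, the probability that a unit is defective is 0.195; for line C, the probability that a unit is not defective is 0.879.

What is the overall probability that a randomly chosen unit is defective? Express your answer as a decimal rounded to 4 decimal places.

0.2113

P(D|A) = 1 − 0.756 = 0.244.
P(D|C) = 1 − 0.879 = 0.121.
By the law of total probability,
P(D) = P(D|A)·P(A) + P(D|B)·P(B) + P(D|C)·P(C)
      = 0.244·0.56 + 0.195·0.29 + 0.121·0.15
      = 0.13664 + 0.05655 + 0.01815 = 0.21134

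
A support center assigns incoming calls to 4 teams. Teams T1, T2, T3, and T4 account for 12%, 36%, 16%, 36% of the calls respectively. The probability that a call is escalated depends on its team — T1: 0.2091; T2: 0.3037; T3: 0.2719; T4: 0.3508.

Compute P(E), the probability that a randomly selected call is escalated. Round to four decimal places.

P(E) = P(E|T1)·P(T1) + P(E|T2)·P(T2) + P(E|T3)·P(T3) + P(E|T4)·P(T4)
      = 0.2091·0.12 + 0.3037·0.36 + 0.2719·0.16 + 0.3508·0.36
      = 0.025092 + 0.109332 + 0.043504 + 0.126288 = 0.304216

P(E) ≈ 0.3042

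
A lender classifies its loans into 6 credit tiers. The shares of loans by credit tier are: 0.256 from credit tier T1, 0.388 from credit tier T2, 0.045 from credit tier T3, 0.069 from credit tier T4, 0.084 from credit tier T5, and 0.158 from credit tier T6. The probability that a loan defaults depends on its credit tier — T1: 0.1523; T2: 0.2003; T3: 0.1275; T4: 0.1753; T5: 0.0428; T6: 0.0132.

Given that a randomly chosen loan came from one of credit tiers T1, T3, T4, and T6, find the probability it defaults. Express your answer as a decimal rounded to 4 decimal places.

0.1116

Let S = {T1, T3, T4, T6}.
P(S) = 0.256 + 0.045 + 0.069 + 0.158 = 0.528.
P(D ∩ S) = 0.1523·0.256 + 0.1275·0.045 + 0.1753·0.069 + 0.0132·0.158 = 0.0389888 + 0.0057375 + 0.0120957 + 0.0020856 = 0.0589076.
P(D | S) = 0.0589076 / 0.528 = 0.111567…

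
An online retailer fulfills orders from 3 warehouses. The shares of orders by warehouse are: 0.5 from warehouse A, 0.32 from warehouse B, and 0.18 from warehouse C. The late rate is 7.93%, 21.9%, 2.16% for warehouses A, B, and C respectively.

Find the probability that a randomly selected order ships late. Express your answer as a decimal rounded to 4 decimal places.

P(L) ≈ 0.1136

Summing over the partition,
P(L) = P(L|A)·P(A) + P(L|B)·P(B) + P(L|C)·P(C)
      = 0.0793·0.5 + 0.219·0.32 + 0.0216·0.18
      = 0.03965 + 0.07008 + 0.003888 = 0.113618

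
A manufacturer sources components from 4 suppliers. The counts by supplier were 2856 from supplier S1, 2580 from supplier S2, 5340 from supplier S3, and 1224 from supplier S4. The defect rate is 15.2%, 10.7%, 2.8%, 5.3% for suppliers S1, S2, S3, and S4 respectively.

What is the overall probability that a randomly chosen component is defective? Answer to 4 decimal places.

Total: 2856 + 2580 + 5340 + 1224 = 12000.
P(S1) = 2856/12000 = 0.238. P(S2) = 2580/12000 = 0.215. P(S3) = 5340/12000 = 0.445. P(S4) = 1224/12000 = 0.102.
P(D) = P(D|S1)·P(S1) + P(D|S2)·P(S2) + P(D|S3)·P(S3) + P(D|S4)·P(S4)
      = 0.152·0.238 + 0.107·0.215 + 0.028·0.445 + 0.053·0.102
      = 0.036176 + 0.023005 + 0.01246 + 0.005406 = 0.077047

0.0770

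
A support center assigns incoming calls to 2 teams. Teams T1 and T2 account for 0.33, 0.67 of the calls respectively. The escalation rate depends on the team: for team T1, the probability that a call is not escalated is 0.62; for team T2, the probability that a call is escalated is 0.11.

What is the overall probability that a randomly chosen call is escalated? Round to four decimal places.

0.1991

P(E|T1) = 1 − 0.62 = 0.38.
By the law of total probability,
P(E) = P(E|T1)·P(T1) + P(E|T2)·P(T2)
      = 0.38·0.33 + 0.11·0.67
      = 0.1254 + 0.0737 = 0.1991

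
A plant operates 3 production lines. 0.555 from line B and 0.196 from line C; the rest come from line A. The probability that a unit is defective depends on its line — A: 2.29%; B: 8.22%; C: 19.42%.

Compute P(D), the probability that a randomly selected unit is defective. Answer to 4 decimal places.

0.0894

P(A) = 1 − (0.555 + 0.196) = 0.249.
P(D) = P(D|A)·P(A) + P(D|B)·P(B) + P(D|C)·P(C)
      = 0.0229·0.249 + 0.0822·0.555 + 0.1942·0.196
      = 0.0057021 + 0.045621 + 0.0380632 = 0.0893863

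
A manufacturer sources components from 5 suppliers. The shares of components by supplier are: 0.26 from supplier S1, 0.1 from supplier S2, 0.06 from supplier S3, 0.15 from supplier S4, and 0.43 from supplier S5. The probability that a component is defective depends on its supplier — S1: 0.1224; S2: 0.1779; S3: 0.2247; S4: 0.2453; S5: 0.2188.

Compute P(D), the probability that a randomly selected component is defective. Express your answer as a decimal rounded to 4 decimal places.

By the law of total probability,
P(D) = P(D|S1)·P(S1) + P(D|S2)·P(S2) + P(D|S3)·P(S3) + P(D|S4)·P(S4) + P(D|S5)·P(S5)
      = 0.1224·0.26 + 0.1779·0.1 + 0.2247·0.06 + 0.2453·0.15 + 0.2188·0.43
      = 0.031824 + 0.01779 + 0.013482 + 0.036795 + 0.094084 = 0.193975

0.1940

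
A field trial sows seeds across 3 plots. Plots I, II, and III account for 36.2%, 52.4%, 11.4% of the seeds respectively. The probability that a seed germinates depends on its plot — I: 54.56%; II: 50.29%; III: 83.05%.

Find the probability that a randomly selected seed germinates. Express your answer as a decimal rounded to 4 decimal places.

0.5557

P(G) = P(G|I)·P(I) + P(G|II)·P(II) + P(G|III)·P(III)
      = 0.5456·0.362 + 0.5029·0.524 + 0.8305·0.114
      = 0.1975072 + 0.2635196 + 0.094677 = 0.5557038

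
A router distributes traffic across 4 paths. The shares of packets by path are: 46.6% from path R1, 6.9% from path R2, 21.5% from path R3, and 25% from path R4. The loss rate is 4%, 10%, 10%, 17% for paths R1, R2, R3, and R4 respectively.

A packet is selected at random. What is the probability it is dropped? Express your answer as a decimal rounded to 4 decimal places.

Summing over the partition,
P(L) = P(L|R1)·P(R1) + P(L|R2)·P(R2) + P(L|R3)·P(R3) + P(L|R4)·P(R4)
      = 0.04·0.466 + 0.1·0.069 + 0.1·0.215 + 0.17·0.25
      = 0.01864 + 0.0069 + 0.0215 + 0.0425 = 0.08954

P(L) ≈ 0.0895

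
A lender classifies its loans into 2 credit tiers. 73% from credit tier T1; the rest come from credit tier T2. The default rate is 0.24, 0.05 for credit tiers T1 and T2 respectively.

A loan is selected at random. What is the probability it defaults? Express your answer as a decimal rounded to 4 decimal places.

P(D) ≈ 0.1887

P(T2) = 1 − (0.73) = 0.27.
Using total probability over the partition,
P(D) = P(D|T1)·P(T1) + P(D|T2)·P(T2)
      = 0.24·0.73 + 0.05·0.27
      = 0.1752 + 0.0135 = 0.1887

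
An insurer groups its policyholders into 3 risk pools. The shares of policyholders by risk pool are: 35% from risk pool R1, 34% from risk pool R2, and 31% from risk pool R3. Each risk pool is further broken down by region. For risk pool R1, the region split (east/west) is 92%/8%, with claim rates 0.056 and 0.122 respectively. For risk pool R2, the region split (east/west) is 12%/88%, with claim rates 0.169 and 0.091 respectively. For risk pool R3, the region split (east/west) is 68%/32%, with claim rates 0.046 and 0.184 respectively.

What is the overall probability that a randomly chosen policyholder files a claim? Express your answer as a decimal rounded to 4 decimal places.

0.0835

P(C|R1) = 0.92·0.056 + 0.08·0.122 = 0.05152 + 0.00976 = 0.06128
P(C|R2) = 0.12·0.169 + 0.88·0.091 = 0.02028 + 0.08008 = 0.10036
P(C|R3) = 0.68·0.046 + 0.32·0.184 = 0.03128 + 0.05888 = 0.09016
By total probability over the outer partition,
P(C) = 0.35·0.06128 + 0.34·0.10036 + 0.31·0.09016
      = 0.021448 + 0.0341224 + 0.0279496 = 0.08352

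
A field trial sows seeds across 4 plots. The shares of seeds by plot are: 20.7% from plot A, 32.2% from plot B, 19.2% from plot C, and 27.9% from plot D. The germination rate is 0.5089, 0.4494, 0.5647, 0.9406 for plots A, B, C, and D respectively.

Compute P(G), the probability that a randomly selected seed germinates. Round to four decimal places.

0.6209

Using total probability over the partition,
P(G) = P(G|A)·P(A) + P(G|B)·P(B) + P(G|C)·P(C) + P(G|D)·P(D)
      = 0.5089·0.207 + 0.4494·0.322 + 0.5647·0.192 + 0.9406·0.279
      = 0.1053423 + 0.1447068 + 0.1084224 + 0.2624274 = 0.6208989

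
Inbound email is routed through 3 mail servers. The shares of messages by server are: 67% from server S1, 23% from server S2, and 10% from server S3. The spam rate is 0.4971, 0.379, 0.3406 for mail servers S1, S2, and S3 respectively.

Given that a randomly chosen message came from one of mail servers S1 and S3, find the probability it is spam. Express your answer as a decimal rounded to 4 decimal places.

0.4768

Let J = {S1, S3}.
P(J) = 0.67 + 0.1 = 0.77.
P(S ∩ J) = 0.4971·0.67 + 0.3406·0.1 = 0.333057 + 0.03406 = 0.367117.
P(S | J) = 0.367117 / 0.77 = 0.476775…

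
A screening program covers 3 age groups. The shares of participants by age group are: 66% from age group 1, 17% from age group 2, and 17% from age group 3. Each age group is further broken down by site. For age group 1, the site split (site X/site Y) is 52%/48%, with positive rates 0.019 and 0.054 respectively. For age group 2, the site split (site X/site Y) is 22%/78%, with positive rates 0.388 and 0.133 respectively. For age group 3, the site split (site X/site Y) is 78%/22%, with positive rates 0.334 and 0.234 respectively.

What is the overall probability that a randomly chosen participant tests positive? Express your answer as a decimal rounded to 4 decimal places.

P(T|1) = 0.52·0.019 + 0.48·0.054 = 0.00988 + 0.02592 = 0.0358
P(T|2) = 0.22·0.388 + 0.78·0.133 = 0.08536 + 0.10374 = 0.1891
P(T|3) = 0.78·0.334 + 0.22·0.234 = 0.26052 + 0.05148 = 0.312
Then overall,
P(T) = 0.66·0.0358 + 0.17·0.1891 + 0.17·0.312
      = 0.023628 + 0.032147 + 0.05304 = 0.108815

0.1088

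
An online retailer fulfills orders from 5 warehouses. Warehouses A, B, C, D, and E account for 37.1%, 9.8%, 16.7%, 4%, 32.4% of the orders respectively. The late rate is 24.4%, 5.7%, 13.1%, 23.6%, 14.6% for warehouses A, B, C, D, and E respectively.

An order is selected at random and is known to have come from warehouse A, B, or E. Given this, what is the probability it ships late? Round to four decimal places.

0.1808

Let S = {A, B, E}.
P(S) = 0.371 + 0.098 + 0.324 = 0.793.
P(L ∩ S) = 0.244·0.371 + 0.057·0.098 + 0.146·0.324 = 0.090524 + 0.005586 + 0.047304 = 0.143414.
P(L | S) = 0.143414 / 0.793 = 0.180850…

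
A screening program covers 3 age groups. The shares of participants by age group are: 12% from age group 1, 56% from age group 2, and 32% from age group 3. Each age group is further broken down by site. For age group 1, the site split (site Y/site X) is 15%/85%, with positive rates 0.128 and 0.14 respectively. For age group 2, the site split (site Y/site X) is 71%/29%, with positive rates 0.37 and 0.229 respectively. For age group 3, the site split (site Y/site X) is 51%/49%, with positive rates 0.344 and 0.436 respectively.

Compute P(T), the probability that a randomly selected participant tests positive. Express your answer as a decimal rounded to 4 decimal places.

P(T|1) = 0.15·0.128 + 0.85·0.14 = 0.0192 + 0.119 = 0.1382
P(T|2) = 0.71·0.37 + 0.29·0.229 = 0.2627 + 0.06641 = 0.32911
P(T|3) = 0.51·0.344 + 0.49·0.436 = 0.17544 + 0.21364 = 0.38908
Then overall,
P(T) = 0.12·0.1382 + 0.56·0.32911 + 0.32·0.38908
      = 0.016584 + 0.1843016 + 0.1245056 = 0.3253912

P(T) ≈ 0.3254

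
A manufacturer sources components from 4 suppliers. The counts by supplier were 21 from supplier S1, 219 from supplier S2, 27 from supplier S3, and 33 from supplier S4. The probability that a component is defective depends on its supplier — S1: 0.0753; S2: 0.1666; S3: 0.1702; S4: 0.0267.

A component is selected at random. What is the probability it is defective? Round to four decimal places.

P(D) ≈ 0.1451

Total: 21 + 219 + 27 + 33 = 300.
P(S1) = 21/300 = 0.07. P(S2) = 219/300 = 0.73. P(S3) = 27/300 = 0.09. P(S4) = 33/300 = 0.11.
P(D) = P(D|S1)·P(S1) + P(D|S2)·P(S2) + P(D|S3)·P(S3) + P(D|S4)·P(S4)
      = 0.0753·0.07 + 0.1666·0.73 + 0.1702·0.09 + 0.0267·0.11
      = 0.005271 + 0.121618 + 0.015318 + 0.002937 = 0.145144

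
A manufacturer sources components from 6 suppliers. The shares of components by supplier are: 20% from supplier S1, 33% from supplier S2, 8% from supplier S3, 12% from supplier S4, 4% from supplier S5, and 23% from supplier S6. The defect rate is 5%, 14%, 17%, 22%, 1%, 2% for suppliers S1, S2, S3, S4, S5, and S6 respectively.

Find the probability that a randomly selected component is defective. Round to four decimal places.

P(D) ≈ 0.1012

Summing over the partition,
P(D) = P(D|S1)·P(S1) + P(D|S2)·P(S2) + P(D|S3)·P(S3) + P(D|S4)·P(S4) + P(D|S5)·P(S5) + P(D|S6)·P(S6)
      = 0.05·0.2 + 0.14·0.33 + 0.17·0.08 + 0.22·0.12 + 0.01·0.04 + 0.02·0.23
      = 0.01 + 0.0462 + 0.0136 + 0.0264 + 0.0004 + 0.0046 = 0.1012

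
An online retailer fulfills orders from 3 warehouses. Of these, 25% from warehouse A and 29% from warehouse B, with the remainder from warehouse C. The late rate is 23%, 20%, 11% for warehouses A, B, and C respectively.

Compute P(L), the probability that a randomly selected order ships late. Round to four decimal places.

P(L) ≈ 0.1661

P(C) = 1 − (0.25 + 0.29) = 0.46.
P(L) = P(L|A)·P(A) + P(L|B)·P(B) + P(L|C)·P(C)
      = 0.23·0.25 + 0.2·0.29 + 0.11·0.46
      = 0.0575 + 0.058 + 0.0506 = 0.1661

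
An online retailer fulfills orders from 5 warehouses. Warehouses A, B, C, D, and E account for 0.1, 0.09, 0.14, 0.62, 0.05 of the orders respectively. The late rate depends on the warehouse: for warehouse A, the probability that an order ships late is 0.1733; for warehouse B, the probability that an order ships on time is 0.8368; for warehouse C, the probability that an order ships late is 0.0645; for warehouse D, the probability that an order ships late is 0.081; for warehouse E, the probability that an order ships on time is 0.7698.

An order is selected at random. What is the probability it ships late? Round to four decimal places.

P(L|B) = 1 − 0.8368 = 0.1632.
P(L|E) = 1 − 0.7698 = 0.2302.
Summing over the partition,
P(L) = P(L|A)·P(A) + P(L|B)·P(B) + P(L|C)·P(C) + P(L|D)·P(D) + P(L|E)·P(E)
      = 0.1733·0.1 + 0.1632·0.09 + 0.0645·0.14 + 0.081·0.62 + 0.2302·0.05
      = 0.01733 + 0.014688 + 0.00903 + 0.05022 + 0.01151 = 0.102778

P(L) ≈ 0.1028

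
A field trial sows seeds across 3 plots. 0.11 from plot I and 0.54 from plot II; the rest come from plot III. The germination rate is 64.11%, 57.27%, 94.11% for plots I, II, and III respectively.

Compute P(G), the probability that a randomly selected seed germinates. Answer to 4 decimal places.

P(III) = 1 − (0.11 + 0.54) = 0.35.
P(G) = P(G|I)·P(I) + P(G|II)·P(II) + P(G|III)·P(III)
      = 0.6411·0.11 + 0.5727·0.54 + 0.9411·0.35
      = 0.070521 + 0.309258 + 0.329385 = 0.709164

0.7092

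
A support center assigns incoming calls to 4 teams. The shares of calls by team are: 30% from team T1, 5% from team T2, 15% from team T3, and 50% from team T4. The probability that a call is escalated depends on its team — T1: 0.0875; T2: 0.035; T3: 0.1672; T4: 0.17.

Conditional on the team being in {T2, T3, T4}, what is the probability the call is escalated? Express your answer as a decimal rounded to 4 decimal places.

Let S = {T2, T3, T4}.
P(S) = 0.05 + 0.15 + 0.5 = 0.7.
P(E ∩ S) = 0.035·0.05 + 0.1672·0.15 + 0.17·0.5 = 0.00175 + 0.02508 + 0.085 = 0.11183.
P(E | S) = 0.11183 / 0.7 = 0.159757…

0.1598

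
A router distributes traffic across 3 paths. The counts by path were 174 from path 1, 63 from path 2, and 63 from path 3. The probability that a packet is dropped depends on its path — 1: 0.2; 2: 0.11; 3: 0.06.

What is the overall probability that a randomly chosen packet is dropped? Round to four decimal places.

0.1517

Total: 174 + 63 + 63 = 300.
P(1) = 174/300 = 0.58. P(2) = 63/300 = 0.21. P(3) = 63/300 = 0.21.
By the law of total probability,
P(L) = P(L|1)·P(1) + P(L|2)·P(2) + P(L|3)·P(3)
      = 0.2·0.58 + 0.11·0.21 + 0.06·0.21
      = 0.116 + 0.0231 + 0.0126 = 0.1517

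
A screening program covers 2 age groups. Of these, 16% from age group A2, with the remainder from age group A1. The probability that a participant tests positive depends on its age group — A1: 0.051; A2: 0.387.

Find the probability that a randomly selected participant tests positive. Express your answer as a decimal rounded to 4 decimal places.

P(T) ≈ 0.1048

P(A1) = 1 − (0.16) = 0.84.
Using total probability over the partition,
P(T) = P(T|A1)·P(A1) + P(T|A2)·P(A2)
      = 0.051·0.84 + 0.387·0.16
      = 0.04284 + 0.06192 = 0.10476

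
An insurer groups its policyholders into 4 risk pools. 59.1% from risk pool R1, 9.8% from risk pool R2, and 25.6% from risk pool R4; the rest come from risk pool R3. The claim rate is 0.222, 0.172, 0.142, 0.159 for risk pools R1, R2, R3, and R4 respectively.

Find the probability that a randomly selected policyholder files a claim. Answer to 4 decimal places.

P(R3) = 1 − (0.591 + 0.098 + 0.256) = 0.055.
P(C) = P(C|R1)·P(R1) + P(C|R2)·P(R2) + P(C|R3)·P(R3) + P(C|R4)·P(R4)
      = 0.222·0.591 + 0.172·0.098 + 0.142·0.055 + 0.159·0.256
      = 0.131202 + 0.016856 + 0.00781 + 0.040704 = 0.196572

0.1966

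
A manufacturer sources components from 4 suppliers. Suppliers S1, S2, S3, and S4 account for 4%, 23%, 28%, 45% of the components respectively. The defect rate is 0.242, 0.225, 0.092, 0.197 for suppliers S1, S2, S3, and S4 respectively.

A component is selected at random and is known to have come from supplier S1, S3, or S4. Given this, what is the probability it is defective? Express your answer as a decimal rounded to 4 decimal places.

Let S = {S1, S3, S4}.
P(S) = 0.04 + 0.28 + 0.45 = 0.77.
P(D ∩ S) = 0.242·0.04 + 0.092·0.28 + 0.197·0.45 = 0.00968 + 0.02576 + 0.08865 = 0.12409.
P(D | S) = 0.12409 / 0.77 = 0.161156…

P(D|S) ≈ 0.1612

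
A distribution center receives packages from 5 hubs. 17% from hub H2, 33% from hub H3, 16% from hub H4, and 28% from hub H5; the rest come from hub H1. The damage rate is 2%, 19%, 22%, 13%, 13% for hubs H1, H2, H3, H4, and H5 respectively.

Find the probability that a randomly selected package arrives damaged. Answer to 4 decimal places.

P(D) ≈ 0.1633

P(H1) = 1 − (0.17 + 0.33 + 0.16 + 0.28) = 0.06.
Using total probability over the partition,
P(D) = P(D|H1)·P(H1) + P(D|H2)·P(H2) + P(D|H3)·P(H3) + P(D|H4)·P(H4) + P(D|H5)·P(H5)
      = 0.02·0.06 + 0.19·0.17 + 0.22·0.33 + 0.13·0.16 + 0.13·0.28
      = 0.0012 + 0.0323 + 0.0726 + 0.0208 + 0.0364 = 0.1633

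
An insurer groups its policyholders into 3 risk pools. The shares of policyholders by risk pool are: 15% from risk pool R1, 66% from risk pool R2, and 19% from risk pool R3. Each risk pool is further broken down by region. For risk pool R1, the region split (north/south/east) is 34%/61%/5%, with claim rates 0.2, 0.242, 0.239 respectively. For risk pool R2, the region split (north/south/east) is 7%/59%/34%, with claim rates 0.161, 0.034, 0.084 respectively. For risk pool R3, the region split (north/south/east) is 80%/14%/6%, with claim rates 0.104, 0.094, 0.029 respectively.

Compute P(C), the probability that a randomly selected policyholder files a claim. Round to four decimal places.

P(C|R1) = 0.34·0.2 + 0.61·0.242 + 0.05·0.239 = 0.068 + 0.14762 + 0.01195 = 0.22757
P(C|R2) = 0.07·0.161 + 0.59·0.034 + 0.34·0.084 = 0.01127 + 0.02006 + 0.02856 = 0.05989
P(C|R3) = 0.8·0.104 + 0.14·0.094 + 0.06·0.029 = 0.0832 + 0.01316 + 0.00174 = 0.0981
By total probability over the outer partition,
P(C) = 0.15·0.22757 + 0.66·0.05989 + 0.19·0.0981
      = 0.0341355 + 0.0395274 + 0.018639 = 0.0923019

P(C) ≈ 0.0923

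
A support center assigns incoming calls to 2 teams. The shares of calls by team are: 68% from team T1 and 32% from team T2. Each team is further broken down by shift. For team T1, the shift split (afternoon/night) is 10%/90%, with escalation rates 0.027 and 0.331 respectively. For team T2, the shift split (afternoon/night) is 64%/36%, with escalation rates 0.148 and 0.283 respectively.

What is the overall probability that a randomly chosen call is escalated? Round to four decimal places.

P(E) ≈ 0.2673

P(E|T1) = 0.1·0.027 + 0.9·0.331 = 0.0027 + 0.2979 = 0.3006
P(E|T2) = 0.64·0.148 + 0.36·0.283 = 0.09472 + 0.10188 = 0.1966
By total probability over the outer partition,
P(E) = 0.68·0.3006 + 0.32·0.1966
      = 0.204408 + 0.062912 = 0.26732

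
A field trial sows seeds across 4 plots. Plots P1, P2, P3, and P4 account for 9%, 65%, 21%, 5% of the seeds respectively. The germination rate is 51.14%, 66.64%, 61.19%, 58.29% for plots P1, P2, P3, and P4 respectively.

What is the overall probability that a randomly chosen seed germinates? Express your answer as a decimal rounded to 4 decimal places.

P(G) ≈ 0.6368

By the law of total probability,
P(G) = P(G|P1)·P(P1) + P(G|P2)·P(P2) + P(G|P3)·P(P3) + P(G|P4)·P(P4)
      = 0.5114·0.09 + 0.6664·0.65 + 0.6119·0.21 + 0.5829·0.05
      = 0.046026 + 0.43316 + 0.128499 + 0.029145 = 0.63683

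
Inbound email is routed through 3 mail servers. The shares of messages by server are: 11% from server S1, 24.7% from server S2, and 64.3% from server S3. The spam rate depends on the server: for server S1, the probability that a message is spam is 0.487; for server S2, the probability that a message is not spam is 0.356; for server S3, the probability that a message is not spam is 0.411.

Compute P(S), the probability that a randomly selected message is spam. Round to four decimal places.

0.5914

P(S|S2) = 1 − 0.356 = 0.644.
P(S|S3) = 1 − 0.411 = 0.589.
Using total probability over the partition,
P(S) = P(S|S1)·P(S1) + P(S|S2)·P(S2) + P(S|S3)·P(S3)
      = 0.487·0.11 + 0.644·0.247 + 0.589·0.643
      = 0.05357 + 0.159068 + 0.378727 = 0.591365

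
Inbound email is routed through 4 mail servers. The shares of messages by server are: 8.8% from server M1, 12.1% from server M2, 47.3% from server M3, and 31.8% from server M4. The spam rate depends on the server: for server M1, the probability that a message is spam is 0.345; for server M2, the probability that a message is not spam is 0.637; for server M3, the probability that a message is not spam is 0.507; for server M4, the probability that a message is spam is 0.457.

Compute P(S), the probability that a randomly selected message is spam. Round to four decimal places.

P(S) ≈ 0.4528

P(S|M2) = 1 − 0.637 = 0.363.
P(S|M3) = 1 − 0.507 = 0.493.
P(S) = P(S|M1)·P(M1) + P(S|M2)·P(M2) + P(S|M3)·P(M3) + P(S|M4)·P(M4)
      = 0.345·0.088 + 0.363·0.121 + 0.493·0.473 + 0.457·0.318
      = 0.03036 + 0.043923 + 0.233189 + 0.145326 = 0.452798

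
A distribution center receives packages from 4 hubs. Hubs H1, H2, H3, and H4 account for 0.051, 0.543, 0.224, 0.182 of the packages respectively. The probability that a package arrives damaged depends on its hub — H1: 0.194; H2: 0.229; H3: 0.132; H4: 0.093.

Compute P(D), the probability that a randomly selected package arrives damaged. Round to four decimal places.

P(D) = P(D|H1)·P(H1) + P(D|H2)·P(H2) + P(D|H3)·P(H3) + P(D|H4)·P(H4)
      = 0.194·0.051 + 0.229·0.543 + 0.132·0.224 + 0.093·0.182
      = 0.009894 + 0.124347 + 0.029568 + 0.016926 = 0.180735

0.1807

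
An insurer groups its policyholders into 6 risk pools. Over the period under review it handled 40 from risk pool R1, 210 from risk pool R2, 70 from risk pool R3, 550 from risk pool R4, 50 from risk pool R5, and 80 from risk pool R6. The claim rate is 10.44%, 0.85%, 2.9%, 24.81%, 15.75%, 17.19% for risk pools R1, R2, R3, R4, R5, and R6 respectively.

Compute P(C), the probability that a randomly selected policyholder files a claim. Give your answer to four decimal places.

0.1661

Total: 40 + 210 + 70 + 550 + 50 + 80 = 1000.
P(R1) = 40/1000 = 0.04. P(R2) = 210/1000 = 0.21. P(R3) = 70/1000 = 0.07. P(R4) = 550/1000 = 0.55. P(R5) = 50/1000 = 0.05. P(R6) = 80/1000 = 0.08.
P(C) = P(C|R1)·P(R1) + P(C|R2)·P(R2) + P(C|R3)·P(R3) + P(C|R4)·P(R4) + P(C|R5)·P(R5) + P(C|R6)·P(R6)
      = 0.1044·0.04 + 0.0085·0.21 + 0.029·0.07 + 0.2481·0.55 + 0.1575·0.05 + 0.1719·0.08
      = 0.004176 + 0.001785 + 0.00203 + 0.136455 + 0.007875 + 0.013752 = 0.166073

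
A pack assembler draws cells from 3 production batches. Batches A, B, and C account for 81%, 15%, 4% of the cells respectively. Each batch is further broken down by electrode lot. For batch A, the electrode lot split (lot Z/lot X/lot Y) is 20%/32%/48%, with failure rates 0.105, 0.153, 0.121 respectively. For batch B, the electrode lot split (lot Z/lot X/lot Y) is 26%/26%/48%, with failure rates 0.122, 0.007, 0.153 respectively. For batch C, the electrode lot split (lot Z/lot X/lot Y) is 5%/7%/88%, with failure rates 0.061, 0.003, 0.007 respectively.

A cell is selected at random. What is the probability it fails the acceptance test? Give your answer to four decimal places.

P(F|A) = 0.2·0.105 + 0.32·0.153 + 0.48·0.121 = 0.021 + 0.04896 + 0.05808 = 0.12804
P(F|B) = 0.26·0.122 + 0.26·0.007 + 0.48·0.153 = 0.03172 + 0.00182 + 0.07344 = 0.10698
P(F|C) = 0.05·0.061 + 0.07·0.003 + 0.88·0.007 = 0.00305 + 0.00021 + 0.00616 = 0.00942
By total probability over the outer partition,
P(F) = 0.81·0.12804 + 0.15·0.10698 + 0.04·0.00942
      = 0.1037124 + 0.016047 + 0.0003768 = 0.1201362

P(F) ≈ 0.1201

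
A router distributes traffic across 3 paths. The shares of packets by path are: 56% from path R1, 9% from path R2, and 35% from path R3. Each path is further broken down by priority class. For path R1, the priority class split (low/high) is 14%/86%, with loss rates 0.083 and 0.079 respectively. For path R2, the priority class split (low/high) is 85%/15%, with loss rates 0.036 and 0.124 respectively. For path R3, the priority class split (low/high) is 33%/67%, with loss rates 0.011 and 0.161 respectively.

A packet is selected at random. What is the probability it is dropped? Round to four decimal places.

P(L|R1) = 0.14·0.083 + 0.86·0.079 = 0.01162 + 0.06794 = 0.07956
P(L|R2) = 0.85·0.036 + 0.15·0.124 = 0.0306 + 0.0186 = 0.0492
P(L|R3) = 0.33·0.011 + 0.67·0.161 = 0.00363 + 0.10787 = 0.1115
Then overall,
P(L) = 0.56·0.07956 + 0.09·0.0492 + 0.35·0.1115
      = 0.0445536 + 0.004428 + 0.039025 = 0.0880066

P(L) ≈ 0.0880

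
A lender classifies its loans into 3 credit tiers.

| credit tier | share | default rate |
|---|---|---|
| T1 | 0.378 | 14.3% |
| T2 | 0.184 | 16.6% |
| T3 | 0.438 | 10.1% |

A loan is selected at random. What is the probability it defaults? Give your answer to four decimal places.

By the law of total probability,
P(D) = P(D|T1)·P(T1) + P(D|T2)·P(T2) + P(D|T3)·P(T3)
      = 0.143·0.378 + 0.166·0.184 + 0.101·0.438
      = 0.054054 + 0.030544 + 0.044238 = 0.128836

0.1288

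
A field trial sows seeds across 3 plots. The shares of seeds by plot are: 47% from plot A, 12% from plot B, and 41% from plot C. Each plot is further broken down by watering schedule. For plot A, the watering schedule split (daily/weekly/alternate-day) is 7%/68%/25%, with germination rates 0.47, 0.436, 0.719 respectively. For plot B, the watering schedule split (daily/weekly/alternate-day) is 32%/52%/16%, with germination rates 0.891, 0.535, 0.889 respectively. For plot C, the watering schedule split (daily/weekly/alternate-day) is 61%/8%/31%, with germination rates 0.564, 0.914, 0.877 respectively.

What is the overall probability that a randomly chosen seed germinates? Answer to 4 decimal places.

P(G|A) = 0.07·0.47 + 0.68·0.436 + 0.25·0.719 = 0.0329 + 0.29648 + 0.17975 = 0.50913
P(G|B) = 0.32·0.891 + 0.52·0.535 + 0.16·0.889 = 0.28512 + 0.2782 + 0.14224 = 0.70556
P(G|C) = 0.61·0.564 + 0.08·0.914 + 0.31·0.877 = 0.34404 + 0.07312 + 0.27187 = 0.68903
By total probability over the outer partition,
P(G) = 0.47·0.50913 + 0.12·0.70556 + 0.41·0.68903
      = 0.2392911 + 0.0846672 + 0.2825023 = 0.6064606

0.6065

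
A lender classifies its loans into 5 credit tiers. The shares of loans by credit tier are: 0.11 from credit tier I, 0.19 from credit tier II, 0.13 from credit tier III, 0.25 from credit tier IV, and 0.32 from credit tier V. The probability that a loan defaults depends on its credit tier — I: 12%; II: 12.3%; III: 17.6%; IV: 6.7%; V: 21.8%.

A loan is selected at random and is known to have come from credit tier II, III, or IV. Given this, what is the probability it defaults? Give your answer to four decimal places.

P(D|S) ≈ 0.1105

Let S = {II, III, IV}.
P(S) = 0.19 + 0.13 + 0.25 = 0.57.
P(D ∩ S) = 0.123·0.19 + 0.176·0.13 + 0.067·0.25 = 0.02337 + 0.02288 + 0.01675 = 0.063.
P(D | S) = 0.063 / 0.57 = 0.110526…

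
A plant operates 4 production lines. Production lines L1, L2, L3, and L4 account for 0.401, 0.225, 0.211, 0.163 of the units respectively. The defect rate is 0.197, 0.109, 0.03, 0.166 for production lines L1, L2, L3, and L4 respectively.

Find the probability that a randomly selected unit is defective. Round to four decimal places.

P(D) ≈ 0.1369

Using total probability over the partition,
P(D) = P(D|L1)·P(L1) + P(D|L2)·P(L2) + P(D|L3)·P(L3) + P(D|L4)·P(L4)
      = 0.197·0.401 + 0.109·0.225 + 0.03·0.211 + 0.166·0.163
      = 0.078997 + 0.024525 + 0.00633 + 0.027058 = 0.13691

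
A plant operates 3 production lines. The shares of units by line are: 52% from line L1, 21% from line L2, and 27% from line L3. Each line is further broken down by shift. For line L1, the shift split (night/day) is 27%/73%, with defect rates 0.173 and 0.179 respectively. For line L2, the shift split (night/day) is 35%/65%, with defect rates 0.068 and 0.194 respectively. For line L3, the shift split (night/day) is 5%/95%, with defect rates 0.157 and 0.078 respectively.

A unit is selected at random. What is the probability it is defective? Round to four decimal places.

P(D|L1) = 0.27·0.173 + 0.73·0.179 = 0.04671 + 0.13067 = 0.17738
P(D|L2) = 0.35·0.068 + 0.65·0.194 = 0.0238 + 0.1261 = 0.1499
P(D|L3) = 0.05·0.157 + 0.95·0.078 = 0.00785 + 0.0741 = 0.08195
By total probability over the outer partition,
P(D) = 0.52·0.17738 + 0.21·0.1499 + 0.27·0.08195
      = 0.0922376 + 0.031479 + 0.0221265 = 0.1458431

0.1458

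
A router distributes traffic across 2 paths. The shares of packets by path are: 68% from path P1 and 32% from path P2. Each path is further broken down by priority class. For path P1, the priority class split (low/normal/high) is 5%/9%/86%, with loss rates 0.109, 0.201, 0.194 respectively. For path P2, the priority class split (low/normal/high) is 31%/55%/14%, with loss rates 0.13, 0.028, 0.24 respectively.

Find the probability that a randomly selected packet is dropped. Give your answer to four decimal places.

P(L|P1) = 0.05·0.109 + 0.09·0.201 + 0.86·0.194 = 0.00545 + 0.01809 + 0.16684 = 0.19038
P(L|P2) = 0.31·0.13 + 0.55·0.028 + 0.14·0.24 = 0.0403 + 0.0154 + 0.0336 = 0.0893
By total probability over the outer partition,
P(L) = 0.68·0.19038 + 0.32·0.0893
      = 0.1294584 + 0.028576 = 0.1580344

0.1580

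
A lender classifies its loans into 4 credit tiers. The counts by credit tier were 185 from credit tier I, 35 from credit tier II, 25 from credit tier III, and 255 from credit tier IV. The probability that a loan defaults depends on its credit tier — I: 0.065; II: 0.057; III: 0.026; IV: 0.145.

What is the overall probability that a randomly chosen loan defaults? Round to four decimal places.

Total: 185 + 35 + 25 + 255 = 500.
P(I) = 185/500 = 0.37. P(II) = 35/500 = 0.07. P(III) = 25/500 = 0.05. P(IV) = 255/500 = 0.51.
Using total probability over the partition,
P(D) = P(D|I)·P(I) + P(D|II)·P(II) + P(D|III)·P(III) + P(D|IV)·P(IV)
      = 0.065·0.37 + 0.057·0.07 + 0.026·0.05 + 0.145·0.51
      = 0.02405 + 0.00399 + 0.0013 + 0.07395 = 0.10329

0.1033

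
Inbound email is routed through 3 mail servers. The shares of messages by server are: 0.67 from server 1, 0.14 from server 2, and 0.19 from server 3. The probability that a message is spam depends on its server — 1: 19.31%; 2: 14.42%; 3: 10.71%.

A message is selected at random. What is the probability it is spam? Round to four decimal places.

0.1699

P(S) = P(S|1)·P(1) + P(S|2)·P(2) + P(S|3)·P(3)
      = 0.1931·0.67 + 0.1442·0.14 + 0.1071·0.19
      = 0.129377 + 0.020188 + 0.020349 = 0.169914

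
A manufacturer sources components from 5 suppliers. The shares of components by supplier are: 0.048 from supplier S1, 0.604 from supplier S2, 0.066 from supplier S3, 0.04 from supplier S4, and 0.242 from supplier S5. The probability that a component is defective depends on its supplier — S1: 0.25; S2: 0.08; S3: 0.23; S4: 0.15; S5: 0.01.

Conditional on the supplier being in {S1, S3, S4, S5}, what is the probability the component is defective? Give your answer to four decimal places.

P(D|S) ≈ 0.0899

Let S = {S1, S3, S4, S5}.
P(S) = 0.048 + 0.066 + 0.04 + 0.242 = 0.396.
P(D ∩ S) = 0.25·0.048 + 0.23·0.066 + 0.15·0.04 + 0.01·0.242 = 0.012 + 0.01518 + 0.006 + 0.00242 = 0.0356.
P(D | S) = 0.0356 / 0.396 = 0.089899…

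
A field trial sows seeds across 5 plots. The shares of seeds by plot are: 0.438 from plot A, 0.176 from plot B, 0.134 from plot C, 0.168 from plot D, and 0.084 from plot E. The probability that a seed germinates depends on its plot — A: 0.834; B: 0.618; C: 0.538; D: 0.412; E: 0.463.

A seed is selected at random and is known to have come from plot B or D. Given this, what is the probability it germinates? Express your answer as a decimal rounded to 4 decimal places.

0.5174

Let S = {B, D}.
P(S) = 0.176 + 0.168 = 0.344.
P(G ∩ S) = 0.618·0.176 + 0.412·0.168 = 0.108768 + 0.069216 = 0.177984.
P(G | S) = 0.177984 / 0.344 = 0.517395…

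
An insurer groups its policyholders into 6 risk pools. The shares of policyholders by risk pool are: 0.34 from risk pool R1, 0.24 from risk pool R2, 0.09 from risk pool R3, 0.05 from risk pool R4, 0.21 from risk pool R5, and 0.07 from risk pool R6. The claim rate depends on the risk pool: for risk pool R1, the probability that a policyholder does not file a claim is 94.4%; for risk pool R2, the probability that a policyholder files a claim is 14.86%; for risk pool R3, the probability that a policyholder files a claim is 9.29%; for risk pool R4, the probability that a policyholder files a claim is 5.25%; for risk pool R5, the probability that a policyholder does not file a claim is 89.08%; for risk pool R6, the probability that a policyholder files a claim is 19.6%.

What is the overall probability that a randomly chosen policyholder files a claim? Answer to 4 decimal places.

P(C|R1) = 1 − 0.944 = 0.056.
P(C|R5) = 1 − 0.8908 = 0.1092.
Summing over the partition,
P(C) = P(C|R1)·P(R1) + P(C|R2)·P(R2) + P(C|R3)·P(R3) + P(C|R4)·P(R4) + P(C|R5)·P(R5) + P(C|R6)·P(R6)
      = 0.056·0.34 + 0.1486·0.24 + 0.0929·0.09 + 0.0525·0.05 + 0.1092·0.21 + 0.196·0.07
      = 0.01904 + 0.035664 + 0.008361 + 0.002625 + 0.022932 + 0.01372 = 0.102342

P(C) ≈ 0.1023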